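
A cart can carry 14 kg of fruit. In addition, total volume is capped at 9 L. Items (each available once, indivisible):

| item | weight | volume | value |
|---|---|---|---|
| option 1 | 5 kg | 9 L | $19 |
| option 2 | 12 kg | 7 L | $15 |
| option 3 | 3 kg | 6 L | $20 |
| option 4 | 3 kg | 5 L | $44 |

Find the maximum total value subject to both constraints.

$44

Feasible sets respecting both limits:
- option 4: weight 3, volume 5, value 44
- option 3: weight 3, volume 6, value 20
- option 1: weight 5, volume 9, value 19
- option 2: weight 12, volume 7, value 15
Best: $44.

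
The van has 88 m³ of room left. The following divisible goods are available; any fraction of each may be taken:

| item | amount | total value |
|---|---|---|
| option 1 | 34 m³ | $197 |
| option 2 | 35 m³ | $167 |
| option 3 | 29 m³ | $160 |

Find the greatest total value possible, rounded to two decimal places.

Take in order of value per unit:
- option 1 (197/34 per unit): all 34 → value 197, running total 197.00
- option 3 (160/29 per unit): all 29 → value 160, running total 357.00
- option 2 (167/35 per unit): 25 of 35 → value 25×167/35 = 119.2857, running total 476.29
Total 476.29.

476.29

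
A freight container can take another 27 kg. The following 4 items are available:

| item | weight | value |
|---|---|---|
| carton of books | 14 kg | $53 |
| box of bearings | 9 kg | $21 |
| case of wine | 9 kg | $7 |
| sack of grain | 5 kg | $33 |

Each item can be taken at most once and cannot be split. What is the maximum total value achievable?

Check high-value combinations within 27 kg:
- carton of books+sack of grain: weight 14+5=19, value 53+33=86
- carton of books+box of bearings: weight 14+9=23, value 53+21=74
- box of bearings+case of wine+sack of grain: weight 9+9+5=23, value 21+7+33=61
- carton of books+case of wine: weight 14+9=23, value 53+7=60
- box of bearings+sack of grain: weight 9+5=14, value 21+33=54
Best: $86.

$86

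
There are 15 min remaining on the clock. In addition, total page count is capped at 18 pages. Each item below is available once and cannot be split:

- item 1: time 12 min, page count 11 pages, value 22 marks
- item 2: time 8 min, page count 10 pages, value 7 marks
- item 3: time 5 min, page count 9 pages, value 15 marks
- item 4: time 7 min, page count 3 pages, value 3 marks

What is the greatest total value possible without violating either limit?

22 marks

Feasible sets respecting both limits:
- item 1: time 12, page count 11, value 22
- item 3+item 4: time 12, page count 12, value 18
- item 3: time 5, page count 9, value 15
- item 2+item 4: time 15, page count 13, value 10
Best: 22 marks.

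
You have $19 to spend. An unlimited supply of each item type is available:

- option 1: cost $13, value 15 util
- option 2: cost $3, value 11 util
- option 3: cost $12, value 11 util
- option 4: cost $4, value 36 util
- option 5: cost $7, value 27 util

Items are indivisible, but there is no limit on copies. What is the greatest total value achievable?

Best value-per-unit is option 4 at 36/4; filling with it alone gives 4×36 = 144.
Optimal mix: 1×option 2 + 4×option 4 → cost 19, value 155.

155 util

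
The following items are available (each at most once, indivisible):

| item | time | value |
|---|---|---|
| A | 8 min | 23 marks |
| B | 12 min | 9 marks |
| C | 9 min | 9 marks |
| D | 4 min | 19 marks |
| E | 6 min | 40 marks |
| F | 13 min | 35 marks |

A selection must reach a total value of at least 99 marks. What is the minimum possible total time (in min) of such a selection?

Subsets with value ≥ 99, sorted by total time:
- A+D+E+F: time 31, value 117
- C+D+E+F: time 32, value 103
- B+D+E+F: time 35, value 103
- A+C+E+F: time 36, value 107
Minimum time: 31 min.

31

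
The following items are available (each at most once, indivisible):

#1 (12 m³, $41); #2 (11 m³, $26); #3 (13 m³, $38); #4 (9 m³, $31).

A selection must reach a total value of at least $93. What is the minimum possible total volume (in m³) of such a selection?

Subsets with value ≥ 93, sorted by total volume:
- #1+#2+#4: volume 32, value 98
- #2+#3+#4: volume 33, value 95
- #1+#3+#4: volume 34, value 110
- #1+#2+#3: volume 36, value 105
Minimum volume: 32 m³.

32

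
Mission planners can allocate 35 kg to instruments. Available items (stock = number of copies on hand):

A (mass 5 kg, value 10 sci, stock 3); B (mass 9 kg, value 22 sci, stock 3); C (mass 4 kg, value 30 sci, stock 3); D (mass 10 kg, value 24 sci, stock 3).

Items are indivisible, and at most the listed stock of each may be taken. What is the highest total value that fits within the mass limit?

144 sci

Best selections within mass 35 and stock limits:
- 1×A + 2×B + 3×C: mass 35, value 144
- 3×C + 2×D: mass 32, value 138
Best: 144 sci.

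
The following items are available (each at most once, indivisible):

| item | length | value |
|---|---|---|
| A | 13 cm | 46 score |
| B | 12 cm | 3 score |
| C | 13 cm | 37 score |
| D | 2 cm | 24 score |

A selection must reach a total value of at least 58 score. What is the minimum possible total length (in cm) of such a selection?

Subsets with value ≥ 58, sorted by total length:
- A+D: length 15, value 70
- C+D: length 15, value 61
Minimum length: 15 cm.

15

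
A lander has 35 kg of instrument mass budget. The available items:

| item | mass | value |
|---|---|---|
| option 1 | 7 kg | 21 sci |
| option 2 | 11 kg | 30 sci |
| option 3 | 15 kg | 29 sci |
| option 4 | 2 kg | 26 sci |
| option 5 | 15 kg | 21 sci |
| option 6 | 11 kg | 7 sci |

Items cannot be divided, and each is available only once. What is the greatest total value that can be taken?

106 sci

This is a 0/1 knapsack; check combinations near the capacity.
- option 1+option 2+option 3+option 4: mass 7+11+15+2=35, value 21+30+29+26=106
- option 1+option 2+option 4+option 5: mass 7+11+2+15=35, value 21+30+26+21=98
- option 2+option 3+option 4: mass 11+15+2=28, value 30+29+26=85
Best: 106 sci.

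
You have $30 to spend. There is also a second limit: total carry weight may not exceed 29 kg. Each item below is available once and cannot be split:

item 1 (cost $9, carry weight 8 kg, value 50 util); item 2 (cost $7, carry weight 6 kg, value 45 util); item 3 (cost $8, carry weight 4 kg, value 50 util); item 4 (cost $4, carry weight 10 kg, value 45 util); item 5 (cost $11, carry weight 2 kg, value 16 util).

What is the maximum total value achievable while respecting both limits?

Feasible sets respecting both limits:
- item 1+item 2+item 3+item 4: cost 28, carry weight 28, value 190
- item 2+item 3+item 4+item 5: cost 30, carry weight 22, value 156
- item 1+item 2+item 3: cost 24, carry weight 18, value 145
Best: 190 util.

190 util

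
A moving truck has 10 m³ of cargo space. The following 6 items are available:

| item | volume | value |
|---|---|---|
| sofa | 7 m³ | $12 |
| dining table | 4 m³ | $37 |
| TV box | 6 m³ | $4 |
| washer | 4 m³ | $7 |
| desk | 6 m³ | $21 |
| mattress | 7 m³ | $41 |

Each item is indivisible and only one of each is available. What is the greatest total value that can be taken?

Check high-value combinations within 10 m³:
- dining table+desk: volume 4+6=10, value 37+21=58
- dining table+washer: volume 4+4=8, value 37+7=44
- mattress: volume 7, value 41
Best: $58.

$58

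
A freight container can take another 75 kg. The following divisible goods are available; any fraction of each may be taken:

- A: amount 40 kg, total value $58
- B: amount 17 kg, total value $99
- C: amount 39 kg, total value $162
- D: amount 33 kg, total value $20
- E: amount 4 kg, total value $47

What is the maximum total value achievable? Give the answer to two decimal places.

Take in order of value per unit:
- E (47/4 per unit): all 4 → value 47, running total 47.00
- B (99/17 per unit): all 17 → value 99, running total 146.00
- C (162/39 per unit): all 39 → value 162, running total 308.00
- A (58/40 per unit): 15 of 40 → value 15×58/40 = 21.7500, running total 329.75
Total 329.75.

329.75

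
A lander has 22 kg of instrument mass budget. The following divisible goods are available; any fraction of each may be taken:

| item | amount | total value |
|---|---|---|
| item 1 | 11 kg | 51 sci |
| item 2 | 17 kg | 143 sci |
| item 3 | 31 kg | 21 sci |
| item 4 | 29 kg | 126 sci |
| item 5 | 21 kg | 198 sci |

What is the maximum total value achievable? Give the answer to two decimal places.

206.41

Take in order of value per unit:
- item 5 (198/21 per unit): all 21 → value 198, running total 198.00
- item 2 (143/17 per unit): 1 of 17 → value 1×143/17 = 8.4118, running total 206.41
Total 206.41.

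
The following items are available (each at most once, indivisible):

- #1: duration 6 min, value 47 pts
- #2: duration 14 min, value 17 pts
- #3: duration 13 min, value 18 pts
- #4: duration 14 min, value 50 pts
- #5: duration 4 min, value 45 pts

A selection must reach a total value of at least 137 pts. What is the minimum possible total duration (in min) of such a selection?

24

Subsets with value ≥ 137, sorted by total duration:
- #1+#4+#5: duration 24, value 142
- #1+#3+#4+#5: duration 37, value 160
- #1+#2+#4+#5: duration 38, value 159
Minimum duration: 24 min.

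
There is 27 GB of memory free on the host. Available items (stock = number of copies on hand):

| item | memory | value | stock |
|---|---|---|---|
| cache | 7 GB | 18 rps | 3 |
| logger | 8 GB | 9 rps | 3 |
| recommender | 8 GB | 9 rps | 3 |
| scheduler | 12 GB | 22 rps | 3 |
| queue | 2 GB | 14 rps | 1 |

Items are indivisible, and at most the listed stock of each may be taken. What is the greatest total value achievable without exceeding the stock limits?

68 rps

Best selections within memory 27 and stock limits:
- 3×cache + 1×queue: memory 23, value 68
- 2×cache + 1×recommender + 1×queue: memory 24, value 59
- 2×cache + 1×logger + 1×queue: memory 24, value 59
- 2×scheduler + 1×queue: memory 26, value 58
Best: 68 rps.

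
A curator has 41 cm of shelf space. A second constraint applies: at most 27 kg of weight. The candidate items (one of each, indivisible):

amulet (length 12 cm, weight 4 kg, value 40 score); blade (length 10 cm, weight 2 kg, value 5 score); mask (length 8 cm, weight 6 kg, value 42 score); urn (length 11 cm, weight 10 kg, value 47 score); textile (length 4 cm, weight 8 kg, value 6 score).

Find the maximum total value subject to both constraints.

Feasible sets respecting both limits:
- amulet+blade+mask+urn: length 41, weight 22, value 134
- amulet+mask+urn: length 31, weight 20, value 129
- blade+mask+urn+textile: length 33, weight 26, value 100
Best: 134 score.

134 score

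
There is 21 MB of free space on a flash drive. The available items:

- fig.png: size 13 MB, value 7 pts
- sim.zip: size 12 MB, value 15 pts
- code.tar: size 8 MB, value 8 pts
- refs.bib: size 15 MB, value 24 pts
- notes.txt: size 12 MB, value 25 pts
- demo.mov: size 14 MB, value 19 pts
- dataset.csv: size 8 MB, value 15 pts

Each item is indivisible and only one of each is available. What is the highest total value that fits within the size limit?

Check high-value combinations within 21 MB:
- notes.txt+dataset.csv: size 12+8=20, value 25+15=40
- code.tar+notes.txt: size 8+12=20, value 8+25=33
- sim.zip+dataset.csv: size 12+8=20, value 15+15=30
- notes.txt: size 12, value 25
Best: 40 pts.

40 pts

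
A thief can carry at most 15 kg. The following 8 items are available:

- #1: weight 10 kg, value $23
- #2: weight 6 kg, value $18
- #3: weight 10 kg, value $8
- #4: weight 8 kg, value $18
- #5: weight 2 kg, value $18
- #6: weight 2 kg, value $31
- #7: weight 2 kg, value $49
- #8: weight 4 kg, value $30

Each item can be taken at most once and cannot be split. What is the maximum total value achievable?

$128

Check high-value combinations within 15 kg:
- #5+#6+#7+#8: weight 2+2+2+4=10, value 18+31+49+30=128
- #2+#6+#7+#8: weight 6+2+2+4=14, value 18+31+49+30=128
- #2+#5+#6+#7: weight 6+2+2+2=12, value 18+18+31+49=116
Best: $128.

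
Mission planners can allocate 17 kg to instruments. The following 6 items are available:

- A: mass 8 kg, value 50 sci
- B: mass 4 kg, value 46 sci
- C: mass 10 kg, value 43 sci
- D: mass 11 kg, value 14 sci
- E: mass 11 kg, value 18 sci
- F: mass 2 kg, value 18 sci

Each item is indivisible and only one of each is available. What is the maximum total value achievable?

Check high-value combinations within 17 kg:
- A+B+F: mass 8+4+2=14, value 50+46+18=114
- B+C+F: mass 4+10+2=16, value 46+43+18=107
- A+B: mass 8+4=12, value 50+46=96
- B+C: mass 4+10=14, value 46+43=89
Best: 114 sci.

114 sci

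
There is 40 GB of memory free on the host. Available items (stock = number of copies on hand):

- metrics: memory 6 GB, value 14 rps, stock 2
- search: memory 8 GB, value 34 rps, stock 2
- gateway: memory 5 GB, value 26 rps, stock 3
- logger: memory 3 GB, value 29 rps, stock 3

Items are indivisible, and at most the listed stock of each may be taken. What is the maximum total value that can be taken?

Best selections within memory 40 and stock limits:
- 2×search + 3×gateway + 3×logger: memory 40, value 233
- 1×metrics + 1×search + 3×gateway + 3×logger: memory 38, value 213
Best: 233 rps.

233 rps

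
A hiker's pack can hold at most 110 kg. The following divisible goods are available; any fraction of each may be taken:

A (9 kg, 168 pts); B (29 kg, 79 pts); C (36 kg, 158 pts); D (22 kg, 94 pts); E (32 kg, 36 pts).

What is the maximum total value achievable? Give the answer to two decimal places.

514.75

Take in order of value per unit:
- A (168/9 per unit): all 9 → value 168, running total 168.00
- C (158/36 per unit): all 36 → value 158, running total 326.00
- D (94/22 per unit): all 22 → value 94, running total 420.00
- B (79/29 per unit): all 29 → value 79, running total 499.00
- E (36/32 per unit): 14 of 32 → value 14×36/32 = 15.7500, running total 514.75
Total 514.75.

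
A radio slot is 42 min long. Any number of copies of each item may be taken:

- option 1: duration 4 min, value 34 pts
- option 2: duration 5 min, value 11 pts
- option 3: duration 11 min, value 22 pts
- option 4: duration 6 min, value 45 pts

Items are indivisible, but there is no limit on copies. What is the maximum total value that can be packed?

351 pts

Best value-per-unit is option 1 at 34/4; filling with it alone gives 10×34 = 340.
Optimal mix: 9×option 1 + 1×option 4 → duration 42, value 351.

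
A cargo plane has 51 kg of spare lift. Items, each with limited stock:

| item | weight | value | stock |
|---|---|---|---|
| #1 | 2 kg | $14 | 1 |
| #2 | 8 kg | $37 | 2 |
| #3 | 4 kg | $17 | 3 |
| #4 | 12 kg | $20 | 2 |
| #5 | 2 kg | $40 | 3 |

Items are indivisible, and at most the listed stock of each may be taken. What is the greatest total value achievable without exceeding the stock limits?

Best selections within weight 51 and stock limits:
- 1×#1 + 2×#2 + 3×#3 + 1×#4 + 3×#5: weight 48, value 279
- 2×#2 + 3×#3 + 1×#4 + 3×#5: weight 46, value 265
- 1×#1 + 2×#2 + 2×#3 + 1×#4 + 3×#5: weight 44, value 262
Best: $279.

$279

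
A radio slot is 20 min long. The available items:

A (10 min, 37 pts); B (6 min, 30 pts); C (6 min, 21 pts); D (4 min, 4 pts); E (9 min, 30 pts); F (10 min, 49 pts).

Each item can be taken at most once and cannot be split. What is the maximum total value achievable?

86 pts

Check high-value combinations within 20 min:
- A+F: duration 10+10=20, value 37+49=86
- B+D+F: duration 6+4+10=20, value 30+4+49=83
- B+F: duration 6+10=16, value 30+49=79
- E+F: duration 9+10=19, value 30+49=79
- C+D+F: duration 6+4+10=20, value 21+4+49=74
Best: 86 pts.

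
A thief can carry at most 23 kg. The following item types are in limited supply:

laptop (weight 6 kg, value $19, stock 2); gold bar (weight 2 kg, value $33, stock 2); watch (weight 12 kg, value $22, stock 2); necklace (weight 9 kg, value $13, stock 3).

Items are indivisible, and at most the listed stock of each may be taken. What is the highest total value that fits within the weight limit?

Best selections within weight 23 and stock limits:
- 1×laptop + 2×gold bar + 1×watch: weight 22, value 107
- 2×laptop + 2×gold bar: weight 16, value 104
- 1×laptop + 2×gold bar + 1×necklace: weight 19, value 98
- 2×gold bar + 2×necklace: weight 22, value 92
Best: $107.

$107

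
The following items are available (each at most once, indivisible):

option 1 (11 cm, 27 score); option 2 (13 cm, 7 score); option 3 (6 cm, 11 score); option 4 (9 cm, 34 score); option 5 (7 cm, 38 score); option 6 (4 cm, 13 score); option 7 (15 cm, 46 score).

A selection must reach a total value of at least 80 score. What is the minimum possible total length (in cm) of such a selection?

Subsets with value ≥ 80, sorted by total length:
- option 4+option 5+option 6: length 20, value 85
- option 5+option 7: length 22, value 84
Minimum length: 20 cm.

20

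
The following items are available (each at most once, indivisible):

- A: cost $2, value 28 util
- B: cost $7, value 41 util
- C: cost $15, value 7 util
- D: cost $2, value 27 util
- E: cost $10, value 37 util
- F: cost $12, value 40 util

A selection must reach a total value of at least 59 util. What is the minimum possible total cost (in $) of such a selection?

Subsets with value ≥ 59, sorted by total cost:
- A+B: cost 9, value 69
- B+D: cost 9, value 68
Minimum cost: 9 $.

9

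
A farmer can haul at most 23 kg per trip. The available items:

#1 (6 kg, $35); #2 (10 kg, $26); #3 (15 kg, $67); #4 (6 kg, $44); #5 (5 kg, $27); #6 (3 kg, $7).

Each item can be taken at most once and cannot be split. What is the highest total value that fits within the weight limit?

Check high-value combinations within 23 kg:
- #1+#4+#5+#6: weight 6+6+5+3=20, value 35+44+27+7=113
- #3+#4: weight 15+6=21, value 67+44=111
- #1+#4+#5: weight 6+6+5=17, value 35+44+27=106
- #1+#2+#4: weight 6+10+6=22, value 35+26+44=105
Best: $113.

$113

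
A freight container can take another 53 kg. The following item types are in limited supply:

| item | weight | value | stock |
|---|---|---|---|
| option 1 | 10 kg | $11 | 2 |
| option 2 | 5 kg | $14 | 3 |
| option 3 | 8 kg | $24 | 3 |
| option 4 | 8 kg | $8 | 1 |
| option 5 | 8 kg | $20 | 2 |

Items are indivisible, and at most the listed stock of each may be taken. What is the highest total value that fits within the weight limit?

$140

Top feasible selections:
- 2×option 2 + 3×option 3 + 2×option 5: weight 50, value 140
- 3×option 2 + 3×option 3 + 1×option 5: weight 47, value 134
Best: $140.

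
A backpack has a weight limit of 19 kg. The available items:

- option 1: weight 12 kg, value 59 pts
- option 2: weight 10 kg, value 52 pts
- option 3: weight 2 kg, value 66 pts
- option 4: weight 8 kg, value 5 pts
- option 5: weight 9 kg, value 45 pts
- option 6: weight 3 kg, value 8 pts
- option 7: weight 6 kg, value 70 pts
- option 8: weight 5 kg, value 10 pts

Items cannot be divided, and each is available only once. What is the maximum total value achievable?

Check high-value combinations within 19 kg:
- option 2+option 3+option 7: weight 10+2+6=18, value 52+66+70=188
- option 3+option 5+option 7: weight 2+9+6=17, value 66+45+70=181
- option 3+option 6+option 7+option 8: weight 2+3+6+5=16, value 66+8+70+10=154
- option 3+option 4+option 6+option 7: weight 2+8+3+6=19, value 66+5+8+70=149
- option 3+option 7+option 8: weight 2+6+5=13, value 66+70+10=146
Best: 188 pts.

188 pts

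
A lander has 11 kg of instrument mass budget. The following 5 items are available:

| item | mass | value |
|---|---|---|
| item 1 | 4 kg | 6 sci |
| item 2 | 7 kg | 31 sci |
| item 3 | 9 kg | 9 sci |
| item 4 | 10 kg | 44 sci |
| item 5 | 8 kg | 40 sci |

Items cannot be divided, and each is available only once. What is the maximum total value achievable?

44 sci

Check high-value combinations within 11 kg:
- item 4: mass 10, value 44
- item 5: mass 8, value 40
- item 1+item 2: mass 4+7=11, value 6+31=37
- item 2: mass 7, value 31
Best: 44 sci.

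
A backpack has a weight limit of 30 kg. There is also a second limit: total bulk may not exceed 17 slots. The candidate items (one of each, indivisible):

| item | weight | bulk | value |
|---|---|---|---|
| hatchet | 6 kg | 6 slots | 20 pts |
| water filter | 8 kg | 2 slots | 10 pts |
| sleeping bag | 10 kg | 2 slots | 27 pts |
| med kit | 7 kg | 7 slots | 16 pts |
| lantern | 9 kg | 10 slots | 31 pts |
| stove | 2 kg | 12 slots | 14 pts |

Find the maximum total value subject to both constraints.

68 pts

Feasible sets respecting both limits:
- water filter+sleeping bag+lantern: weight 27, bulk 14, value 68
- hatchet+sleeping bag+med kit: weight 23, bulk 15, value 63
- sleeping bag+lantern: weight 19, bulk 12, value 58
- hatchet+water filter+sleeping bag: weight 24, bulk 10, value 57
Best: 68 pts.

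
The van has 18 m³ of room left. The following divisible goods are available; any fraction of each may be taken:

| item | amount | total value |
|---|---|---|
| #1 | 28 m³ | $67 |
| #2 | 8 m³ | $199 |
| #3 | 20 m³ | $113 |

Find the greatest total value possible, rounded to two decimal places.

Take in order of value per unit:
- #2 (199/8 per unit): all 8 → value 199, running total 199.00
- #3 (113/20 per unit): 10 of 20 → value 10×113/20 = 56.5000, running total 255.50
Total 255.50.

255.50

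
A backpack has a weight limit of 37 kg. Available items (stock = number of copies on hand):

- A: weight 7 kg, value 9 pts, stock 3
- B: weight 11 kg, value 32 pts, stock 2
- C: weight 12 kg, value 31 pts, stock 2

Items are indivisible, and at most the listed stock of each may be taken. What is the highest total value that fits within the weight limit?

95 pts

Top feasible selections:
- 2×B + 1×C: weight 34, value 95
- 1×B + 2×C: weight 35, value 94
Best: 95 pts.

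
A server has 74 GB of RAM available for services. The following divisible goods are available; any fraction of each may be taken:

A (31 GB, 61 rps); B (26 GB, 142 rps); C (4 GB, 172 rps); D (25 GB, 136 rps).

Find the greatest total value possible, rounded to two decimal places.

487.39

Take in order of value per unit:
- C (172/4 per unit): all 4 → value 172, running total 172.00
- B (142/26 per unit): all 26 → value 142, running total 314.00
- D (136/25 per unit): all 25 → value 136, running total 450.00
- A (61/31 per unit): 19 of 31 → value 19×61/31 = 37.3871, running total 487.39
Total 487.39.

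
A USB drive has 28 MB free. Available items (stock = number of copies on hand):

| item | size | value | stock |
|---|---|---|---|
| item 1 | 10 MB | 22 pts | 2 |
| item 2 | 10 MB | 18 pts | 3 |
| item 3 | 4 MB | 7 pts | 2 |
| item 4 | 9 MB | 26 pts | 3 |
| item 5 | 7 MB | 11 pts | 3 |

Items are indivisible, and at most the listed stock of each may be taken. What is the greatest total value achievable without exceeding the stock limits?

Top feasible selections:
- 3×item 4: size 27, value 78
- 1×item 1 + 2×item 4: size 28, value 74
- 1×item 2 + 2×item 4: size 28, value 70
- 2×item 3 + 2×item 4: size 26, value 66
Best: 78 pts.

78 pts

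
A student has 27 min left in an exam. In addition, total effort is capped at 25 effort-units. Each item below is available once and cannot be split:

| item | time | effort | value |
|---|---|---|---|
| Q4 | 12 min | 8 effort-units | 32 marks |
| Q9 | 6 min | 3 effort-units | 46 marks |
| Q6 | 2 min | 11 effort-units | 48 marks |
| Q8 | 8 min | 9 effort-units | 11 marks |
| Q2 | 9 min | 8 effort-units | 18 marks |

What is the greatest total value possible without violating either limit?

126 marks

Feasible sets respecting both limits:
- Q4+Q9+Q6: time 20, effort 22, value 126
- Q9+Q6+Q2: time 17, effort 22, value 112
- Q9+Q6+Q8: time 16, effort 23, value 105
Best: 126 marks.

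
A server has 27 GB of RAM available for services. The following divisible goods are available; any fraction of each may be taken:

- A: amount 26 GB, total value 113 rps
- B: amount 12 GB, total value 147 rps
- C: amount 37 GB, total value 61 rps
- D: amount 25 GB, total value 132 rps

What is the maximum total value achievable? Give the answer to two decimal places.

226.20

Take in order of value per unit:
- B (147/12 per unit): all 12 → value 147, running total 147.00
- D (132/25 per unit): 15 of 25 → value 15×132/25 = 79.2000, running total 226.20
Total 226.20.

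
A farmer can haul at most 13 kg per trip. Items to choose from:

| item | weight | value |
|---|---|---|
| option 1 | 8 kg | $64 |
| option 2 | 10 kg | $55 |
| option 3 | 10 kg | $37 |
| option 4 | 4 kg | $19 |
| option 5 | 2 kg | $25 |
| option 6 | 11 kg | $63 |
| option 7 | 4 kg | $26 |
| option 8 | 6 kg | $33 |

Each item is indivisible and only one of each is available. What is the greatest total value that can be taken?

$90

Check high-value combinations within 13 kg:
- option 1+option 7: weight 8+4=12, value 64+26=90
- option 1+option 5: weight 8+2=10, value 64+25=89
- option 5+option 6: weight 2+11=13, value 25+63=88
- option 5+option 7+option 8: weight 2+4+6=12, value 25+26+33=84
Best: $90.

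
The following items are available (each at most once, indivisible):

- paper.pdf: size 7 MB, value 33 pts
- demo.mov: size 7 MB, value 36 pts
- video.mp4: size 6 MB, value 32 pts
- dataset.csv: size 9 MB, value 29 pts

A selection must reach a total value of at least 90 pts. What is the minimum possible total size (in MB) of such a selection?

20

Subsets with value ≥ 90, sorted by total size:
- paper.pdf+demo.mov+video.mp4: size 20, value 101
- demo.mov+video.mp4+dataset.csv: size 22, value 97
- paper.pdf+video.mp4+dataset.csv: size 22, value 94
Minimum size: 20 MB.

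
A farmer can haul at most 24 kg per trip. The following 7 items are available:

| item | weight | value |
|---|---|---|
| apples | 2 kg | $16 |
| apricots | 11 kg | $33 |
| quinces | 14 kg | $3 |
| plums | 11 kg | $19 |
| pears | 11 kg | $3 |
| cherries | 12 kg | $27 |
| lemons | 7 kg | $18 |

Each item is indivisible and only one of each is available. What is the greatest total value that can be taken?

Check high-value combinations within 24 kg:
- apples+apricots+plums: weight 2+11+11=24, value 16+33+19=68
- apples+apricots+lemons: weight 2+11+7=20, value 16+33+18=67
- apples+cherries+lemons: weight 2+12+7=21, value 16+27+18=61
Best: $68.

$68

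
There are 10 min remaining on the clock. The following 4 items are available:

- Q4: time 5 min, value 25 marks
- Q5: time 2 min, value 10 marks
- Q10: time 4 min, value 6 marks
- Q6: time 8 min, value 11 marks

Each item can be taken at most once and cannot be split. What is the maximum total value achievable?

Check high-value combinations within 10 min:
- Q4+Q5: time 5+2=7, value 25+10=35
- Q4+Q10: time 5+4=9, value 25+6=31
- Q4: time 5, value 25
Best: 35 marks.

35 marks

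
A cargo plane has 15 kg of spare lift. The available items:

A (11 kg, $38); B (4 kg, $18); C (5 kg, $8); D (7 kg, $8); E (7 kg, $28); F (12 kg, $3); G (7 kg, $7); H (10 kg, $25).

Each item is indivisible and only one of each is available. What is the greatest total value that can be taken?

$56

Check high-value combinations within 15 kg:
- A+B: weight 11+4=15, value 38+18=56
- B+E: weight 4+7=11, value 18+28=46
- B+H: weight 4+10=14, value 18+25=43
Best: $56.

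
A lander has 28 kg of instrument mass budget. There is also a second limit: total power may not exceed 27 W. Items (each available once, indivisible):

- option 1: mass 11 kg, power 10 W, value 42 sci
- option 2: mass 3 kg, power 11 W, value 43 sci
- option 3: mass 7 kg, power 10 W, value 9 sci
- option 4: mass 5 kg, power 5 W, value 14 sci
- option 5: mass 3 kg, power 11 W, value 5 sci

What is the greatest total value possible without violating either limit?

99 sci

Feasible sets respecting both limits:
- option 1+option 2+option 4: mass 19, power 26, value 99
- option 1+option 2: mass 14, power 21, value 85
- option 2+option 3+option 4: mass 15, power 26, value 66
Best: 99 sci.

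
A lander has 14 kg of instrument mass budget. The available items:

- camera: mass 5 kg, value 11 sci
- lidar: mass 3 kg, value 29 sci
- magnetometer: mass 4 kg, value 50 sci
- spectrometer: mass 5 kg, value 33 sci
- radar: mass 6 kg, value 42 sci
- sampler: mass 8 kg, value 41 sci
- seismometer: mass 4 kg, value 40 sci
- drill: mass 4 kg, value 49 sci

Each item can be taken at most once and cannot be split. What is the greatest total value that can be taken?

Check high-value combinations within 14 kg:
- magnetometer+radar+drill: mass 4+6+4=14, value 50+42+49=141
- magnetometer+seismometer+drill: mass 4+4+4=12, value 50+40+49=139
- magnetometer+spectrometer+drill: mass 4+5+4=13, value 50+33+49=132
Best: 141 sci.

141 sci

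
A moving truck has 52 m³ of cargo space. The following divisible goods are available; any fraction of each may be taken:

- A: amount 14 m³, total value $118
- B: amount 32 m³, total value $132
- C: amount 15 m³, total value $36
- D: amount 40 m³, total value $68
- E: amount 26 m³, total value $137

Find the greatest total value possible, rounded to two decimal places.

304.50

Take in order of value per unit:
- A (118/14 per unit): all 14 → value 118, running total 118.00
- E (137/26 per unit): all 26 → value 137, running total 255.00
- B (132/32 per unit): 12 of 32 → value 12×132/32 = 49.5000, running total 304.50
Total 304.50.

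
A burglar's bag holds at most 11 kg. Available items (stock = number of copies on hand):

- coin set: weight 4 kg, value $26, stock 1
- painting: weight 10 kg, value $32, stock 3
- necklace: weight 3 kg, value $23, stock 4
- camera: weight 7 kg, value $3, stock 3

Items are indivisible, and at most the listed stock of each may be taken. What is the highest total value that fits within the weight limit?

Best selections within weight 11 and stock limits:
- 1×coin set + 2×necklace: weight 10, value 72
- 3×necklace: weight 9, value 69
- 1×coin set + 1×necklace: weight 7, value 49
Best: $72.

$72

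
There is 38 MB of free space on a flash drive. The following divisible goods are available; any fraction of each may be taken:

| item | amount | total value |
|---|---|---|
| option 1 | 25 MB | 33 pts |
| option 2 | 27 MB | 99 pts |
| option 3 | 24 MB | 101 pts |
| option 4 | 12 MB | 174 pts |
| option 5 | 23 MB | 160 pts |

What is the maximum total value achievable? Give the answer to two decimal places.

346.63

Take in order of value per unit:
- option 4 (174/12 per unit): all 12 → value 174, running total 174.00
- option 5 (160/23 per unit): all 23 → value 160, running total 334.00
- option 3 (101/24 per unit): 3 of 24 → value 3×101/24 = 12.6250, running total 346.63
Total 346.63.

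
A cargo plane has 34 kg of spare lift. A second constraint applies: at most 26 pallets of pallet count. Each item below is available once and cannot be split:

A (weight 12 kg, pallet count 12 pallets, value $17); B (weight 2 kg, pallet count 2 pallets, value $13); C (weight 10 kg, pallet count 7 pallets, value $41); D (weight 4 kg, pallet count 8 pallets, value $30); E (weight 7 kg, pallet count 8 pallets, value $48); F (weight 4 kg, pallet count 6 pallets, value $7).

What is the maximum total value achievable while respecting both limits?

Feasible sets respecting both limits:
- B+C+D+E: weight 23, pallet count 25, value 132
- C+D+E: weight 21, pallet count 23, value 119
- B+C+E+F: weight 23, pallet count 23, value 109
Best: $132.

$132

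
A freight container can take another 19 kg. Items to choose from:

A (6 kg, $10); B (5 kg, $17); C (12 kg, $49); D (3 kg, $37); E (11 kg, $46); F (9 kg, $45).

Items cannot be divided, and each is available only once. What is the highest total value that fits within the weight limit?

Check high-value combinations within 19 kg:
- B+D+E: weight 5+3+11=19, value 17+37+46=100
- B+D+F: weight 5+3+9=17, value 17+37+45=99
- A+D+F: weight 6+3+9=18, value 10+37+45=92
- C+D: weight 12+3=15, value 49+37=86
Best: $100.

$100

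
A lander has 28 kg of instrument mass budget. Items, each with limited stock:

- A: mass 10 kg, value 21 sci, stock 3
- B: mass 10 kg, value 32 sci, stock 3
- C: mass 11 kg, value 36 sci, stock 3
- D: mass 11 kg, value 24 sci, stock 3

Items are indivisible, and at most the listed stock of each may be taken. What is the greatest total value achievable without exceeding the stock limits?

72 sci

Best selections within mass 28 and stock limits:
- 2×C: mass 22, value 72
- 1×B + 1×C: mass 21, value 68
- 2×B: mass 20, value 64
- 1×C + 1×D: mass 22, value 60
Best: 72 sci.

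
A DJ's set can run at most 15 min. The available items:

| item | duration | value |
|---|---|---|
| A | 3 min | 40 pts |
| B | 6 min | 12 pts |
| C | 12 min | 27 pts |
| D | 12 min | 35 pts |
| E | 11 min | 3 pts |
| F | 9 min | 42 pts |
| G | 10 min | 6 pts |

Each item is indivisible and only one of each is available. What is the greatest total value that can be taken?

82 pts

This is a 0/1 knapsack; check combinations near the capacity.
- A+F: duration 3+9=12, value 40+42=82
- A+D: duration 3+12=15, value 40+35=75
- A+C: duration 3+12=15, value 40+27=67
Best: 82 pts.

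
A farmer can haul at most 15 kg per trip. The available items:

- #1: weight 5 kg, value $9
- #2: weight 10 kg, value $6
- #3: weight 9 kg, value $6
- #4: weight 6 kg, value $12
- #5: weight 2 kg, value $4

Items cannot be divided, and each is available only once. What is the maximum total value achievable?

This is a 0/1 knapsack; check combinations near the capacity.
- #1+#4+#5: weight 5+6+2=13, value 9+12+4=25
- #1+#4: weight 5+6=11, value 9+12=21
- #3+#4: weight 9+6=15, value 6+12=18
Best: $25.

$25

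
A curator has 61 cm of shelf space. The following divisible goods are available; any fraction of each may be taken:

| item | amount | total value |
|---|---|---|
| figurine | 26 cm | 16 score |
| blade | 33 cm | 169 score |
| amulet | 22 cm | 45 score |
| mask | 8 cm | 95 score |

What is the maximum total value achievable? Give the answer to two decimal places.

Take in order of value per unit:
- mask (95/8 per unit): all 8 → value 95, running total 95.00
- blade (169/33 per unit): all 33 → value 169, running total 264.00
- amulet (45/22 per unit): 20 of 22 → value 20×45/22 = 40.9091, running total 304.91
Total 304.91.

304.91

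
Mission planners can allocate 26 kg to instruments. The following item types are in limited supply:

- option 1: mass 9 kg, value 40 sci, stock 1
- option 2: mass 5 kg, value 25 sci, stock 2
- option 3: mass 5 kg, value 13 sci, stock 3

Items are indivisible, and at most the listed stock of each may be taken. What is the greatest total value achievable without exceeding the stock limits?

103 sci

Top feasible selections:
- 1×option 1 + 2×option 2 + 1×option 3: mass 24, value 103
- 1×option 1 + 1×option 2 + 2×option 3: mass 24, value 91
Best: 103 sci.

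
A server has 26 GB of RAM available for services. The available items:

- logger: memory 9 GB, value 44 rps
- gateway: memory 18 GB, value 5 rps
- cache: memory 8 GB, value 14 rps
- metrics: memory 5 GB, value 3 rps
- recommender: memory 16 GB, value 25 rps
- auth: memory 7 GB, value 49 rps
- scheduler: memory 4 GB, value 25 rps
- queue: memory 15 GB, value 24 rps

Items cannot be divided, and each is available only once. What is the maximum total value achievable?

This is a 0/1 knapsack; check combinations near the capacity.
- logger+metrics+auth+scheduler: memory 9+5+7+4=25, value 44+3+49+25=121
- logger+auth+scheduler: memory 9+7+4=20, value 44+49+25=118
- logger+cache+auth: memory 9+8+7=24, value 44+14+49=107
- auth+scheduler+queue: memory 7+4+15=26, value 49+25+24=98
- logger+metrics+auth: memory 9+5+7=21, value 44+3+49=96
Best: 121 rps.

121 rps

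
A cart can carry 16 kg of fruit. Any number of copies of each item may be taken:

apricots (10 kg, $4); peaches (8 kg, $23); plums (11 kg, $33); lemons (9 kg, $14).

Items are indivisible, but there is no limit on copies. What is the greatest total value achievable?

Best value-per-unit is plums at 33/11; filling with it alone gives 1×33 = 33.
Optimal mix: 2×peaches → weight 16, value 46.

$46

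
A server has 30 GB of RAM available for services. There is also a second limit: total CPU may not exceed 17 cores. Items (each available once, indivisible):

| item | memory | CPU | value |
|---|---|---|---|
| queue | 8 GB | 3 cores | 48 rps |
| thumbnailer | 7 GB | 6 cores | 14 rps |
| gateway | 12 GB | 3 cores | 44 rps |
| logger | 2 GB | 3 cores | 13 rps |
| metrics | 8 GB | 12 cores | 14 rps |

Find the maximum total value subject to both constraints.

119 rps

Feasible sets respecting both limits:
- queue+thumbnailer+gateway+logger: memory 29, CPU 15, value 119
- queue+thumbnailer+gateway: memory 27, CPU 12, value 106
- queue+gateway+logger: memory 22, CPU 9, value 105
Best: 119 rps.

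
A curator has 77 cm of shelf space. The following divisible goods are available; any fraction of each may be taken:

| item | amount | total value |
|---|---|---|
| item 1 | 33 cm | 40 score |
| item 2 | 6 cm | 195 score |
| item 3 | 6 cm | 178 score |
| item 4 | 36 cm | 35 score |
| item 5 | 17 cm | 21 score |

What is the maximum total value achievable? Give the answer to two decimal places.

448.58

Take in order of value per unit:
- item 2 (195/6 per unit): all 6 → value 195, running total 195.00
- item 3 (178/6 per unit): all 6 → value 178, running total 373.00
- item 5 (21/17 per unit): all 17 → value 21, running total 394.00
- item 1 (40/33 per unit): all 33 → value 40, running total 434.00
- item 4 (35/36 per unit): 15 of 36 → value 15×35/36 = 14.5833, running total 448.58
Total 448.58.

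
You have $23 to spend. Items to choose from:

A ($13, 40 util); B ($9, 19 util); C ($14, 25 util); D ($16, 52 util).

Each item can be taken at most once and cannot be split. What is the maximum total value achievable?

This is a 0/1 knapsack; check combinations near the capacity.
- A+B: cost 13+9=22, value 40+19=59
- D: cost 16, value 52
- B+C: cost 9+14=23, value 19+25=44
Best: 59 util.

59 util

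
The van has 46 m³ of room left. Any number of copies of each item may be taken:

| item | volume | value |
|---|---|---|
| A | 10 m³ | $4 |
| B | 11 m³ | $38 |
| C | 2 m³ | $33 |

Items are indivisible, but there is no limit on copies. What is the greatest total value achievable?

$759

Best value-per-unit is C at 33/2, and filling with it alone uses volume 23×2=46. No mix of the others beats 23×33 = 759.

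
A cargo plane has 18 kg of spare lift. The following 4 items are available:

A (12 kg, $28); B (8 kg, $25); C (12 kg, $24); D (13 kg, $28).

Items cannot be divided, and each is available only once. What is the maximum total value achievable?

$28

Check high-value combinations within 18 kg:
- A: weight 12, value 28
- D: weight 13, value 28
- B: weight 8, value 25
- C: weight 12, value 24
Best: $28.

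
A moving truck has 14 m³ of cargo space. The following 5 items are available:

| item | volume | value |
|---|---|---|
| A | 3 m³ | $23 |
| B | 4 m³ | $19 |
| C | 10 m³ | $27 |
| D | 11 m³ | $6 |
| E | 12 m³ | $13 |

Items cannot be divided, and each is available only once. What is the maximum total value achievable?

$50

This is a 0/1 knapsack; check combinations near the capacity.
- A+C: volume 3+10=13, value 23+27=50
- B+C: volume 4+10=14, value 19+27=46
- A+B: volume 3+4=7, value 23+19=42
- A+D: volume 3+11=14, value 23+6=29
- C: volume 10, value 27
Best: $50.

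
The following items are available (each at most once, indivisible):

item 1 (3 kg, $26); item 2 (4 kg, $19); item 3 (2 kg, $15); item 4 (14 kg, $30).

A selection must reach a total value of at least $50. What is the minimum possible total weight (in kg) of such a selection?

9

Subsets with value ≥ 50, sorted by total weight:
- item 1+item 2+item 3: weight 9, value 60
- item 1+item 4: weight 17, value 56
- item 1+item 3+item 4: weight 19, value 71
Minimum weight: 9 kg.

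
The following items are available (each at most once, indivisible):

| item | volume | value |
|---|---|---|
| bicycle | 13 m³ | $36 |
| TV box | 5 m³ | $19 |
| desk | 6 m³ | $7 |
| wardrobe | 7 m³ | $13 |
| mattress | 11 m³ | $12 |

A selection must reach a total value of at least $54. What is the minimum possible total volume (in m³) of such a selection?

Subsets with value ≥ 54, sorted by total volume:
- bicycle+TV box: volume 18, value 55
- bicycle+TV box+desk: volume 24, value 62
Minimum volume: 18 m³.

18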